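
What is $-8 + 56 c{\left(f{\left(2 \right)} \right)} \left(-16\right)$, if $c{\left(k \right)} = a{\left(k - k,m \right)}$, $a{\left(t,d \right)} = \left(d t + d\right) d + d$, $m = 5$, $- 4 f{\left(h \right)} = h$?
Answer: $-26888$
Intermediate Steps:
$f{\left(h \right)} = - \frac{h}{4}$
$a{\left(t,d \right)} = d + d \left(d + d t\right)$ ($a{\left(t,d \right)} = \left(d + d t\right) d + d = d \left(d + d t\right) + d = d + d \left(d + d t\right)$)
$c{\left(k \right)} = 30$ ($c{\left(k \right)} = 5 \left(1 + 5 + 5 \left(k - k\right)\right) = 5 \left(1 + 5 + 5 \cdot 0\right) = 5 \left(1 + 5 + 0\right) = 5 \cdot 6 = 30$)
$-8 + 56 c{\left(f{\left(2 \right)} \right)} \left(-16\right) = -8 + 56 \cdot 30 \left(-16\right) = -8 + 1680 \left(-16\right) = -8 - 26880 = -26888$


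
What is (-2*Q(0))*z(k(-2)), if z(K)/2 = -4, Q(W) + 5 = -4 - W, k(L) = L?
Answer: -144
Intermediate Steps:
Q(W) = -9 - W (Q(W) = -5 + (-4 - W) = -9 - W)
z(K) = -8 (z(K) = 2*(-4) = -8)
(-2*Q(0))*z(k(-2)) = -2*(-9 - 1*0)*(-8) = -2*(-9 + 0)*(-8) = -2*(-9)*(-8) = 18*(-8) = -144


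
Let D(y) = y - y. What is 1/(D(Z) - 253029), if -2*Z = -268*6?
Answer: -1/253029 ≈ -3.9521e-6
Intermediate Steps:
Z = 804 (Z = -(-134)*6 = -½*(-1608) = 804)
D(y) = 0
1/(D(Z) - 253029) = 1/(0 - 253029) = 1/(-253029) = -1/253029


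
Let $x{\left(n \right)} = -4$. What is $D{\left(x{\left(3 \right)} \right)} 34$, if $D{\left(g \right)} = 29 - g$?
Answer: $1122$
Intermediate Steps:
$D{\left(x{\left(3 \right)} \right)} 34 = \left(29 - -4\right) 34 = \left(29 + 4\right) 34 = 33 \cdot 34 = 1122$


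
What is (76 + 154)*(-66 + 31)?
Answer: -8050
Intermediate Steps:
(76 + 154)*(-66 + 31) = 230*(-35) = -8050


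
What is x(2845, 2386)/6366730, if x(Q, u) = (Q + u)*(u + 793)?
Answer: 16629349/6366730 ≈ 2.6119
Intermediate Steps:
x(Q, u) = (793 + u)*(Q + u) (x(Q, u) = (Q + u)*(793 + u) = (793 + u)*(Q + u))
x(2845, 2386)/6366730 = (2386**2 + 793*2845 + 793*2386 + 2845*2386)/6366730 = (5692996 + 2256085 + 1892098 + 6788170)*(1/6366730) = 16629349*(1/6366730) = 16629349/6366730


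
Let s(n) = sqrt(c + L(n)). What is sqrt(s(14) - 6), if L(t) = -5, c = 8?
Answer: sqrt(-6 + sqrt(3)) ≈ 2.0659*I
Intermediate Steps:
s(n) = sqrt(3) (s(n) = sqrt(8 - 5) = sqrt(3))
sqrt(s(14) - 6) = sqrt(sqrt(3) - 6) = sqrt(-6 + sqrt(3))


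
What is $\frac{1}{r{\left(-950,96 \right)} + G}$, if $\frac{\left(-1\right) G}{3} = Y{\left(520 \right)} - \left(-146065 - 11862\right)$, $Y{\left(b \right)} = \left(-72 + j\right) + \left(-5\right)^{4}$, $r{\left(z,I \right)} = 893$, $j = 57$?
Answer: $- \frac{1}{474718} \approx -2.1065 \cdot 10^{-6}$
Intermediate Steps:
$Y{\left(b \right)} = 610$ ($Y{\left(b \right)} = \left(-72 + 57\right) + \left(-5\right)^{4} = -15 + 625 = 610$)
$G = -475611$ ($G = - 3 \left(610 - \left(-146065 - 11862\right)\right) = - 3 \left(610 - -157927\right) = - 3 \left(610 + 157927\right) = \left(-3\right) 158537 = -475611$)
$\frac{1}{r{\left(-950,96 \right)} + G} = \frac{1}{893 - 475611} = \frac{1}{-474718} = - \frac{1}{474718}$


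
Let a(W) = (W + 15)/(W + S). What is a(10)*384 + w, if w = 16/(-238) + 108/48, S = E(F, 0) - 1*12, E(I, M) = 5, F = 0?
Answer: 1524239/476 ≈ 3202.2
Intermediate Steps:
S = -7 (S = 5 - 1*12 = 5 - 12 = -7)
a(W) = (15 + W)/(-7 + W) (a(W) = (W + 15)/(W - 7) = (15 + W)/(-7 + W))
w = 1039/476 (w = 16*(-1/238) + 108*(1/48) = -8/119 + 9/4 = 1039/476 ≈ 2.1828)
a(10)*384 + w = ((15 + 10)/(-7 + 10))*384 + 1039/476 = (25/3)*384 + 1039/476 = 3200 + 1039/476 = 1524239/476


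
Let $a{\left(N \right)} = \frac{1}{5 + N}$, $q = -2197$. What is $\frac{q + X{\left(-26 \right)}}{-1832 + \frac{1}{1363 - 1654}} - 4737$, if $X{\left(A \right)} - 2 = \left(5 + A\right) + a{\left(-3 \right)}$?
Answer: $- \frac{721346163}{152318} \approx -4735.8$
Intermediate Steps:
$X{\left(A \right)} = \frac{15}{2} + A$ ($X{\left(A \right)} = 2 + \left(\left(5 + A\right) + \frac{1}{5 - 3}\right) = 2 + \left(\left(5 + A\right) + \frac{1}{2}\right) = 2 + \left(\frac{11}{2} + A\right) = \frac{15}{2} + A$)
$\frac{q + X{\left(-26 \right)}}{-1832 + \frac{1}{1363 - 1654}} - 4737 = \frac{-2197 + \left(\frac{15}{2} - 26\right)}{-1832 + \frac{1}{1363 - 1654}} - 4737 = \frac{-2197 - \frac{37}{2}}{-1832 + \frac{1}{-291}} - 4737 = - \frac{4431}{2 \left(-1832 - \frac{1}{291}\right)} - 4737 = - \frac{4431}{2 \left(- \frac{533113}{291}\right)} - 4737 = \left(- \frac{4431}{2}\right) \left(- \frac{291}{533113}\right) - 4737 = \frac{184203}{152318} - 4737 = - \frac{721346163}{152318}$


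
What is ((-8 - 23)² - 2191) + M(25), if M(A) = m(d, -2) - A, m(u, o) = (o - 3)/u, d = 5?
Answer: -1256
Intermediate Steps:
m(u, o) = (-3 + o)/u
M(A) = -1 - A (M(A) = (-3 - 2)/5 - A = (⅕)*(-5) - A = -1 - A)
((-8 - 23)² - 2191) + M(25) = ((-8 - 23)² - 2191) + (-1 - 1*25) = ((-31)² - 2191) + (-1 - 25) = (961 - 2191) - 26 = -1230 - 26 = -1256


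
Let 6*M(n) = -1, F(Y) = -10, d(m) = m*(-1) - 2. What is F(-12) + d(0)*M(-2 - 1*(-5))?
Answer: -29/3 ≈ -9.6667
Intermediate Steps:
d(m) = -2 - m (d(m) = -m - 2 = -2 - m)
M(n) = -1/6 (M(n) = (1/6)*(-1) = -1/6)
F(-12) + d(0)*M(-2 - 1*(-5)) = -10 + (-2 - 1*0)*(-1/6) = -10 + (-2 + 0)*(-1/6) = -10 - 2*(-1/6) = -10 + 1/3 = -29/3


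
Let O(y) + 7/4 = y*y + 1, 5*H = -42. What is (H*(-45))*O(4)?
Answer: 11529/2 ≈ 5764.5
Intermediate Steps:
H = -42/5 (H = (⅕)*(-42) = -42/5 ≈ -8.4000)
O(y) = -¾ + y² (O(y) = -7/4 + (y*y + 1) = -7/4 + (y² + 1) = -7/4 + (1 + y²) = -¾ + y²)
(H*(-45))*O(4) = (-42/5*(-45))*(-¾ + 4²) = 378*(-¾ + 16) = 378*(61/4) = 11529/2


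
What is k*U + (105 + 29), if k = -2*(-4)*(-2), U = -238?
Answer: 3942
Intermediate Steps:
k = -16 (k = 8*(-2) = -16)
k*U + (105 + 29) = -16*(-238) + (105 + 29) = 3808 + 134 = 3942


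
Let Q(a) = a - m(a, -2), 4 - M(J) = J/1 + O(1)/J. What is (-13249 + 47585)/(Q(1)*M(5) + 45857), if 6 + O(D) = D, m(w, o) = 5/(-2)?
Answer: 34336/45857 ≈ 0.74876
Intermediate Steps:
m(w, o) = -5/2 (m(w, o) = 5*(-1/2) = -5/2)
O(D) = -6 + D
M(J) = 4 - J + 5/J (M(J) = 4 - (J/1 + (-6 + 1)/J) = 4 - (J*1 - 5/J) = 4 - (J - 5/J) = 4 + (-J + 5/J) = 4 - J + 5/J)
Q(a) = 5/2 + a (Q(a) = a - 1*(-5/2) = a + 5/2 = 5/2 + a)
(-13249 + 47585)/(Q(1)*M(5) + 45857) = (-13249 + 47585)/((5/2 + 1)*(4 - 1*5 + 5/5) + 45857) = 34336/(7*(4 - 5 + 5*(1/5))/2 + 45857) = 34336/(7*(4 - 5 + 1)/2 + 45857) = 34336/((7/2)*0 + 45857) = 34336/(0 + 45857) = 34336/45857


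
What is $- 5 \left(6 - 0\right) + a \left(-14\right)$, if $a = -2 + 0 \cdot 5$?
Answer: $-2$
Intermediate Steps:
$a = -2$ ($a = -2 + 0 = -2$)
$- 5 \left(6 - 0\right) + a \left(-14\right) = - 5 \left(6 - 0\right) - -28 = - 5 \left(6 + 0\right) + 28 = \left(-5\right) 6 + 28 = -30 + 28 = -2$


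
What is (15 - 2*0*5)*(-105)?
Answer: -1575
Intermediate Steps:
(15 - 2*0*5)*(-105) = (15 + 0*5)*(-105) = (15 + 0)*(-105) = 15*(-105) = -1575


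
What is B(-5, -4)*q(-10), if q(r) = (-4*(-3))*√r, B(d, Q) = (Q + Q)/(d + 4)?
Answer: 96*I*√10 ≈ 303.58*I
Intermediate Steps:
B(d, Q) = 2*Q/(4 + d) (B(d, Q) = (2*Q)/(4 + d) = 2*Q/(4 + d))
q(r) = 12*√r
B(-5, -4)*q(-10) = (2*(-4)/(4 - 5))*(12*√(-10)) = (2*(-4)/(-1))*(12*(I*√10)) = (2*(-4)*(-1))*(12*I*√10) = 8*(12*I*√10) = 96*I*√10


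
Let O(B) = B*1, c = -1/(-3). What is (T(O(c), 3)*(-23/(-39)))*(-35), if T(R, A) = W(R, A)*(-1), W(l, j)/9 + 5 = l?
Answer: -11270/13 ≈ -866.92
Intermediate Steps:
W(l, j) = -45 + 9*l
c = ⅓ (c = -1*(-⅓) = ⅓ ≈ 0.33333)
O(B) = B
T(R, A) = 45 - 9*R (T(R, A) = (-45 + 9*R)*(-1) = 45 - 9*R)
(T(O(c), 3)*(-23/(-39)))*(-35) = ((45 - 9*⅓)*(-23/(-39)))*(-35) = ((45 - 3)*(-23*(-1/39)))*(-35) = (42*(23/39))*(-35) = (322/13)*(-35) = -11270/13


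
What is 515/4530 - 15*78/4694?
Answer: -288269/2126382 ≈ -0.13557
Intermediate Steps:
515/4530 - 15*78/4694 = 515*(1/4530) - 1170*1/4694 = 103/906 - 585/2347 = -288269/2126382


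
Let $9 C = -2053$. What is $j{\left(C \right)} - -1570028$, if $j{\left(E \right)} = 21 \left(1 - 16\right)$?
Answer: $1569713$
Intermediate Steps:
$C = - \frac{2053}{9}$ ($C = \frac{1}{9} \left(-2053\right) = - \frac{2053}{9} \approx -228.11$)
$j{\left(E \right)} = -315$ ($j{\left(E \right)} = 21 \left(-15\right) = -315$)
$j{\left(C \right)} - -1570028 = -315 - -1570028 = -315 + 1570028 = 1569713$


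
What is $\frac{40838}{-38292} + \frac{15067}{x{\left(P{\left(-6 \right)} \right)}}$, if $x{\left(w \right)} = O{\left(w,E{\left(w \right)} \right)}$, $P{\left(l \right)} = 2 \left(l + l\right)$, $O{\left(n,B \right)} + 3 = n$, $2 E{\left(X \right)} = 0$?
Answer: $- \frac{96341365}{172314} \approx -559.1$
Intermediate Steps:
$E{\left(X \right)} = 0$ ($E{\left(X \right)} = \frac{1}{2} \cdot 0 = 0$)
$O{\left(n,B \right)} = -3 + n$
$P{\left(l \right)} = 4 l$ ($P{\left(l \right)} = 2 \cdot 2 l = 4 l$)
$x{\left(w \right)} = -3 + w$
$\frac{40838}{-38292} + \frac{15067}{x{\left(P{\left(-6 \right)} \right)}} = \frac{40838}{-38292} + \frac{15067}{-3 + 4 \left(-6\right)} = 40838 \left(- \frac{1}{38292}\right) + \frac{15067}{-3 - 24} = - \frac{20419}{19146} + \frac{15067}{-27} = - \frac{20419}{19146} + 15067 \left(- \frac{1}{27}\right) = - \frac{20419}{19146} - \frac{15067}{27} = - \frac{96341365}{172314}$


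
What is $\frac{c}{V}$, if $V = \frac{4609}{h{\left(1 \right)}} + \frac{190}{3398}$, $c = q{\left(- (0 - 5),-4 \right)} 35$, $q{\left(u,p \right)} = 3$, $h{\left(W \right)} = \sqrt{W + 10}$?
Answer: $- \frac{2421075}{796360018678} + \frac{18142287285 \sqrt{11}}{796360018678} \approx 0.075555$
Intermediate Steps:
$h{\left(W \right)} = \sqrt{10 + W}$
$c = 105$ ($c = 3 \cdot 35 = 105$)
$V = \frac{95}{1699} + 419 \sqrt{11}$ ($V = \frac{4609}{\sqrt{10 + 1}} + \frac{190}{3398} = \frac{4609}{\sqrt{11}} + 190 \cdot \frac{1}{3398} = 4609 \frac{\sqrt{11}}{11} + \frac{95}{1699} = 419 \sqrt{11} + \frac{95}{1699} = \frac{95}{1699} + 419 \sqrt{11} \approx 1389.7$)
$\frac{c}{V} = \frac{105}{\frac{95}{1699} + 419 \sqrt{11}}$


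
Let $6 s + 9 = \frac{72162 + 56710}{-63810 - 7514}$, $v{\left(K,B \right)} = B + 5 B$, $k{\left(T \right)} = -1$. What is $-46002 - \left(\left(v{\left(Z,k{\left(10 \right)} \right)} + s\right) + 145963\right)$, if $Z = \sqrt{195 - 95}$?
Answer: $- \frac{20536732877}{106986} \approx -1.9196 \cdot 10^{5}$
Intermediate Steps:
$Z = 10$ ($Z = \sqrt{100} = 10$)
$v{\left(K,B \right)} = 6 B$
$s = - \frac{192697}{106986}$ ($s = - \frac{3}{2} + \frac{\left(72162 + 56710\right) \frac{1}{-63810 - 7514}}{6} = - \frac{3}{2} + \frac{128872 \frac{1}{-71324}}{6} = - \frac{3}{2} + \frac{128872 \left(- \frac{1}{71324}\right)}{6} = - \frac{3}{2} + \frac{1}{6} \left(- \frac{32218}{17831}\right) = - \frac{3}{2} - \frac{16109}{53493} = - \frac{192697}{106986} \approx -1.8011$)
$-46002 - \left(\left(v{\left(Z,k{\left(10 \right)} \right)} + s\right) + 145963\right) = -46002 - \left(\left(6 \left(-1\right) - \frac{192697}{106986}\right) + 145963\right) = -46002 - \left(\left(-6 - \frac{192697}{106986}\right) + 145963\right) = -46002 - \left(- \frac{834613}{106986} + 145963\right) = -46002 - \frac{15615162905}{106986} = - \frac{20536732877}{106986}$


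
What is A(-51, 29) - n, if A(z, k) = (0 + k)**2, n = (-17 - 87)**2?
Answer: -9975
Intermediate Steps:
n = 10816 (n = (-104)**2 = 10816)
A(z, k) = k**2
A(-51, 29) - n = 29**2 - 1*10816 = 841 - 10816 = -9975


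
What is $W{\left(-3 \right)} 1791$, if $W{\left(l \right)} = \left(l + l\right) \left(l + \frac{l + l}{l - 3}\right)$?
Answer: $21492$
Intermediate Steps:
$W{\left(l \right)} = 2 l \left(l + \frac{2 l}{-3 + l}\right)$
$W{\left(-3 \right)} 1791 = \frac{2 \left(-3\right)^{2} \left(-1 - 3\right)}{-3 - 3} \cdot 1791 = 2 \cdot 9 \frac{1}{-6} \left(-4\right) 1791 = 2 \cdot 9 \left(- \frac{1}{6}\right) \left(-4\right) 1791 = 12 \cdot 1791 = 21492$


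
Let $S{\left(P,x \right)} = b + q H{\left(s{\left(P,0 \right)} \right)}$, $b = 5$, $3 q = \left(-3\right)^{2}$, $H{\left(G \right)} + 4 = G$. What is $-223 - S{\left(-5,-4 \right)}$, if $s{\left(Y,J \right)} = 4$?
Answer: $-228$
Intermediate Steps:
$H{\left(G \right)} = -4 + G$
$q = 3$ ($q = \frac{\left(-3\right)^{2}}{3} = \frac{1}{3} \cdot 9 = 3$)
$S{\left(P,x \right)} = 5$ ($S{\left(P,x \right)} = 5 + 3 \left(-4 + 4\right) = 5 + 3 \cdot 0 = 5 + 0 = 5$)
$-223 - S{\left(-5,-4 \right)} = -223 - 5 = -228$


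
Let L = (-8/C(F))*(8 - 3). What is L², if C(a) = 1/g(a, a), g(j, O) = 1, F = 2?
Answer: 1600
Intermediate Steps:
C(a) = 1 (C(a) = 1/1 = 1)
L = -40 (L = (-8/1)*(8 - 3) = -8*1*5 = -8*5 = -40)
L² = (-40)² = 1600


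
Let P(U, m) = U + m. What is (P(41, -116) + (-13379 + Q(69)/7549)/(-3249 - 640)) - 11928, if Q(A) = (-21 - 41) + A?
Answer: -352283808119/29358061 ≈ -12000.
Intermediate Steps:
Q(A) = -62 + A
(P(41, -116) + (-13379 + Q(69)/7549)/(-3249 - 640)) - 11928 = ((41 - 116) + (-13379 + (-62 + 69)/7549)/(-3249 - 640)) - 11928 = (-75 + (-13379 + 7*(1/7549))/(-3889)) - 11928 = (-75 + (-13379 + 7/7549)*(-1/3889)) - 11928 = (-75 - 100998064/7549*(-1/3889)) - 11928 = (-75 + 100998064/29358061) - 11928 = -2100856511/29358061 - 11928 = -352283808119/29358061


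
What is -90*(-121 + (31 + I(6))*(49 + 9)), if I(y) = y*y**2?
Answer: -1278450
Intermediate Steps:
I(y) = y**3
-90*(-121 + (31 + I(6))*(49 + 9)) = -90*(-121 + (31 + 6**3)*(49 + 9)) = -90*(-121 + (31 + 216)*58) = -90*(-121 + 247*58) = -90*(-121 + 14326) = -90*14205 = -1278450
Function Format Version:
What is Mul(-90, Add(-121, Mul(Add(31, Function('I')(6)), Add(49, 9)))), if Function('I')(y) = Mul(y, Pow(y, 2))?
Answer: -1278450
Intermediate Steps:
Function('I')(y) = Pow(y, 3)
Mul(-90, Add(-121, Mul(Add(31, Function('I')(6)), Add(49, 9)))) = Mul(-90, Add(-121, Mul(Add(31, Pow(6, 3)), Add(49, 9)))) = Mul(-90, Add(-121, Mul(Add(31, 216), 58))) = Mul(-90, Add(-121, Mul(247, 58))) = Mul(-90, Add(-121, 14326)) = Mul(-90, 14205) = -1278450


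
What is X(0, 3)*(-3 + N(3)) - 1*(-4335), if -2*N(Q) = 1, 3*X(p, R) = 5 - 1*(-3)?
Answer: 12977/3 ≈ 4325.7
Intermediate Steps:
X(p, R) = 8/3 (X(p, R) = (5 - 1*(-3))/3 = (5 + 3)/3 = (⅓)*8 = 8/3)
N(Q) = -½ (N(Q) = -½*1 = -½)
X(0, 3)*(-3 + N(3)) - 1*(-4335) = 8*(-3 - ½)/3 - 1*(-4335) = (8/3)*(-7/2) + 4335 = -28/3 + 4335 = 12977/3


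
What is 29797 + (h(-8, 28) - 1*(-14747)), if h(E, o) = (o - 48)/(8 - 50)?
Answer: 935434/21 ≈ 44545.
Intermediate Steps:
h(E, o) = 8/7 - o/42 (h(E, o) = (-48 + o)/(-42) = (-48 + o)*(-1/42) = 8/7 - o/42)
29797 + (h(-8, 28) - 1*(-14747)) = 29797 + ((8/7 - 1/42*28) - 1*(-14747)) = 29797 + ((8/7 - 2/3) + 14747) = 29797 + (10/21 + 14747) = 29797 + 309697/21 = 935434/21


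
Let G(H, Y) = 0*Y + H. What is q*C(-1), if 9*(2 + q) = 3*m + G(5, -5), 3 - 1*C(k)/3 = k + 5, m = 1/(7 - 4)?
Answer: 4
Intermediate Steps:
m = 1/3 ≈ 0.33333
G(H, Y) = H (G(H, Y) = 0 + H = H)
C(k) = -6 - 3*k (C(k) = 9 - 3*(k + 5) = 9 - 3*(5 + k) = 9 + (-15 - 3*k) = -6 - 3*k)
q = -4/3 (q = -2 + (3*(1/3) + 5)/9 = -2 + (1 + 5)/9 = -2 + (1/9)*6 = -2 + 2/3 = -4/3 ≈ -1.3333)
q*C(-1) = -4*(-6 - 3*(-1))/3 = -4*(-6 + 3)/3 = -4/3*(-3) = 4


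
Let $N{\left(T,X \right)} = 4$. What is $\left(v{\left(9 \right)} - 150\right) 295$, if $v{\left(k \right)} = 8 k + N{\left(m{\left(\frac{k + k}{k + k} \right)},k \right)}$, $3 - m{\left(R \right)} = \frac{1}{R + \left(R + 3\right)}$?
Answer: $-21830$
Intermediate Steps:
$m{\left(R \right)} = 3 - \frac{1}{3 + 2 R}$ ($m{\left(R \right)} = 3 - \frac{1}{R + \left(R + 3\right)} = 3 - \frac{1}{R + \left(3 + R\right)} = 3 - \frac{1}{3 + 2 R}$)
$v{\left(k \right)} = 4 + 8 k$ ($v{\left(k \right)} = 8 k + 4 = 4 + 8 k$)
$\left(v{\left(9 \right)} - 150\right) 295 = \left(\left(4 + 8 \cdot 9\right) - 150\right) 295 = \left(\left(4 + 72\right) - 150\right) 295 = \left(76 - 150\right) 295 = \left(-74\right) 295 = -21830$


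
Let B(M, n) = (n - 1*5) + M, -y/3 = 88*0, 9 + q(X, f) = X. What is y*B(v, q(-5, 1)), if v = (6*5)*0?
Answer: 0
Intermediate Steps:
q(X, f) = -9 + X
v = 0 (v = 30*0 = 0)
y = 0 (y = -264*0 = -3*0 = 0)
B(M, n) = -5 + M + n (B(M, n) = (n - 5) + M = (-5 + n) + M = -5 + M + n)
y*B(v, q(-5, 1)) = 0*(-5 + 0 + (-9 - 5)) = 0*(-5 + 0 - 14) = 0*(-19) = 0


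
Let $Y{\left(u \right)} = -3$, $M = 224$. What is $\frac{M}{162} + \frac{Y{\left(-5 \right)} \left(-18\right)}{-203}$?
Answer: $\frac{18362}{16443} \approx 1.1167$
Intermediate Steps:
$\frac{M}{162} + \frac{Y{\left(-5 \right)} \left(-18\right)}{-203} = \frac{224}{162} + \frac{\left(-3\right) \left(-18\right)}{-203} = 224 \cdot \frac{1}{162} + 54 \left(- \frac{1}{203}\right) = \frac{112}{81} - \frac{54}{203} = \frac{18362}{16443}$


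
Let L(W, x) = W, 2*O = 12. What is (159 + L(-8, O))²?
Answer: 22801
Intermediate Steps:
O = 6 (O = (½)*12 = 6)
(159 + L(-8, O))² = (159 - 8)² = 151² = 22801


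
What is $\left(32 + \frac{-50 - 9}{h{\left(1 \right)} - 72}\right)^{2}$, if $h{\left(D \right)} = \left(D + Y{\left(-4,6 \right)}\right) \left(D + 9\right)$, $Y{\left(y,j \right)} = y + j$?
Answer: $\frac{1968409}{1764} \approx 1115.9$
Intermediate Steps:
$Y{\left(y,j \right)} = j + y$
$h{\left(D \right)} = \left(2 + D\right) \left(9 + D\right)$ ($h{\left(D \right)} = \left(D + \left(6 - 4\right)\right) \left(D + 9\right) = \left(D + 2\right) \left(9 + D\right) = \left(2 + D\right) \left(9 + D\right)$)
$\left(32 + \frac{-50 - 9}{h{\left(1 \right)} - 72}\right)^{2} = \left(32 + \frac{-50 - 9}{\left(18 + 1^{2} + 11 \cdot 1\right) - 72}\right)^{2} = \left(32 - \frac{59}{\left(18 + 1 + 11\right) - 72}\right)^{2} = \left(32 - \frac{59}{30 - 72}\right)^{2} = \left(32 - \frac{59}{-42}\right)^{2} = \left(32 - - \frac{59}{42}\right)^{2} = \left(32 + \frac{59}{42}\right)^{2} = \left(\frac{1403}{42}\right)^{2} = \frac{1968409}{1764}$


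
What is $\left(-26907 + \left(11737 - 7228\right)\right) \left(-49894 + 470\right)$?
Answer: $1106998752$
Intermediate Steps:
$\left(-26907 + \left(11737 - 7228\right)\right) \left(-49894 + 470\right) = \left(-26907 + \left(11737 - 7228\right)\right) \left(-49424\right) = \left(-26907 + 4509\right) \left(-49424\right) = \left(-22398\right) \left(-49424\right) = 1106998752$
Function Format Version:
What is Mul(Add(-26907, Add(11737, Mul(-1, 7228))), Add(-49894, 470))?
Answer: 1106998752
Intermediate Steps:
Mul(Add(-26907, Add(11737, Mul(-1, 7228))), Add(-49894, 470)) = Mul(Add(-26907, Add(11737, -7228)), -49424) = Mul(Add(-26907, 4509), -49424) = Mul(-22398, -49424) = 1106998752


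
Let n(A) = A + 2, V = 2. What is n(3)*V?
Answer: 10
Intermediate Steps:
n(A) = 2 + A
n(3)*V = (2 + 3)*2 = 5*2 = 10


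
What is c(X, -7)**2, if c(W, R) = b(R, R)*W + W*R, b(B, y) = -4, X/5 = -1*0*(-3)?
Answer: 0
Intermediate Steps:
X = 0 (X = 5*(-1*0*(-3)) = 5*(0*(-3)) = 5*0 = 0)
c(W, R) = -4*W + R*W (c(W, R) = -4*W + W*R = -4*W + R*W)
c(X, -7)**2 = (0*(-4 - 7))**2 = (0*(-11))**2 = 0**2 = 0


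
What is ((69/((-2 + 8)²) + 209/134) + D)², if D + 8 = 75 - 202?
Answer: 11182005025/646416 ≈ 17298.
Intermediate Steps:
D = -135 (D = -8 + (75 - 202) = -8 - 127 = -135)
((69/((-2 + 8)²) + 209/134) + D)² = ((69/((-2 + 8)²) + 209/134) - 135)² = ((69/(6²) + 209*(1/134)) - 135)² = ((69/36 + 209/134) - 135)² = ((69*(1/36) + 209/134) - 135)² = ((23/12 + 209/134) - 135)² = (2795/804 - 135)² = (-105745/804)² = 11182005025/646416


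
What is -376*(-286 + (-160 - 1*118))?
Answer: 212064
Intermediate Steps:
-376*(-286 + (-160 - 1*118)) = -376*(-286 + (-160 - 118)) = -376*(-286 - 278) = -376*(-564) = 212064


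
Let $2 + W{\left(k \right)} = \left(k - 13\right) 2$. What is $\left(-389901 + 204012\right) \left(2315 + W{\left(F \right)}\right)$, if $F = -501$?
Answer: $-238867365$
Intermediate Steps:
$W{\left(k \right)} = -28 + 2 k$ ($W{\left(k \right)} = -2 + \left(k - 13\right) 2 = -2 + \left(-13 + k\right) 2 = -2 + \left(-26 + 2 k\right) = -28 + 2 k$)
$\left(-389901 + 204012\right) \left(2315 + W{\left(F \right)}\right) = \left(-389901 + 204012\right) \left(2315 + \left(-28 + 2 \left(-501\right)\right)\right) = - 185889 \left(2315 - 1030\right) = \left(-185889\right) 1285 = -238867365$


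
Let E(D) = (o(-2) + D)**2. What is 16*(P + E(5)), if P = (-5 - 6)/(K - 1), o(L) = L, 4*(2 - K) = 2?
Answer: -208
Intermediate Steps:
K = 3/2 (K = 2 - 1/4*2 = 2 - 1/2 = 3/2 ≈ 1.5000)
E(D) = (-2 + D)**2
P = -22 (P = (-5 - 6)/(3/2 - 1) = -11/1/2 = -11*2 = -22)
16*(P + E(5)) = 16*(-22 + (-2 + 5)**2) = 16*(-22 + 3**2) = 16*(-22 + 9) = 16*(-13) = -208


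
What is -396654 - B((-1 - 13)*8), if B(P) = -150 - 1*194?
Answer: -396310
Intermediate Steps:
B(P) = -344 (B(P) = -150 - 194 = -344)
-396654 - B((-1 - 13)*8) = -396654 - 1*(-344) = -396654 + 344 = -396310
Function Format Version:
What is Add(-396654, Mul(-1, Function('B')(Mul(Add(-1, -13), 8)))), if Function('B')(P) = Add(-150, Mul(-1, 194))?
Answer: -396310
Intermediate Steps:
Function('B')(P) = -344 (Function('B')(P) = Add(-150, -194) = -344)
Add(-396654, Mul(-1, Function('B')(Mul(Add(-1, -13), 8)))) = Add(-396654, Mul(-1, -344)) = Add(-396654, 344) = -396310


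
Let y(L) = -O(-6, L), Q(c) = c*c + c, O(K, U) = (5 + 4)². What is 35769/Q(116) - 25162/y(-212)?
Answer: 38266217/122148 ≈ 313.28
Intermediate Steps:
O(K, U) = 81 (O(K, U) = 9² = 81)
Q(c) = c + c² (Q(c) = c² + c = c + c²)
y(L) = -81 (y(L) = -1*81 = -81)
35769/Q(116) - 25162/y(-212) = 35769/((116*(1 + 116))) - 25162/(-81) = 35769/((116*117)) - 25162*(-1/81) = 35769/13572 + 25162/81 = 35769*(1/13572) + 25162/81 = 11923/4524 + 25162/81 = 38266217/122148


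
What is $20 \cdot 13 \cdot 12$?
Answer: $3120$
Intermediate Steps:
$20 \cdot 13 \cdot 12 = 260 \cdot 12 = 3120$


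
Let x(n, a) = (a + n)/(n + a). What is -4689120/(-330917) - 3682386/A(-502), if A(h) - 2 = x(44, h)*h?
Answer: 610454343981/82729250 ≈ 7378.9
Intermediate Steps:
x(n, a) = 1 (x(n, a) = (a + n)/(a + n) = 1)
A(h) = 2 + h (A(h) = 2 + 1*h = 2 + h)
-4689120/(-330917) - 3682386/A(-502) = -4689120/(-330917) - 3682386/(2 - 502) = -4689120*(-1/330917) - 3682386/(-500) = 4689120/330917 - 3682386*(-1/500) = 4689120/330917 + 1841193/250 = 610454343981/82729250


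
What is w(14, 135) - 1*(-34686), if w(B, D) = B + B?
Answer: 34714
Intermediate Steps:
w(B, D) = 2*B
w(14, 135) - 1*(-34686) = 2*14 - 1*(-34686) = 28 + 34686 = 34714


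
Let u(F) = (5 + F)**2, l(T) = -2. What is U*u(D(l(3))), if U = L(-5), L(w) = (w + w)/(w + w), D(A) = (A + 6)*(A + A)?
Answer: 121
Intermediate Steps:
D(A) = 2*A*(6 + A) (D(A) = (6 + A)*(2*A) = 2*A*(6 + A))
L(w) = 1 (L(w) = (2*w)/((2*w)) = (2*w)*(1/(2*w)) = 1)
U = 1
U*u(D(l(3))) = 1*(5 + 2*(-2)*(6 - 2))**2 = 1*(5 + 2*(-2)*4)**2 = 1*(5 - 16)**2 = 1*(-11)**2 = 1*121 = 121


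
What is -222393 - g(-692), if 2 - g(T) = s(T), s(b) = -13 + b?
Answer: -223100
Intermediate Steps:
g(T) = 15 - T (g(T) = 2 - (-13 + T) = 2 + (13 - T) = 15 - T)
-222393 - g(-692) = -222393 - (15 - 1*(-692)) = -222393 - (15 + 692) = -222393 - 1*707 = -222393 - 707 = -223100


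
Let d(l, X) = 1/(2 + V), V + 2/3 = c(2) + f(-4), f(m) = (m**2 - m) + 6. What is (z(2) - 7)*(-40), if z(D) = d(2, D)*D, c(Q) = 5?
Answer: 26920/97 ≈ 277.53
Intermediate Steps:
f(m) = 6 + m**2 - m
V = 91/3 (V = -2/3 + (5 + (6 + (-4)**2 - 1*(-4))) = -2/3 + (5 + (6 + 16 + 4)) = -2/3 + (5 + 26) = -2/3 + 31 = 91/3 ≈ 30.333)
d(l, X) = 3/97 (d(l, X) = 1/(2 + 91/3) = 1/(97/3) = 3/97)
z(D) = 3*D/97
(z(2) - 7)*(-40) = ((3/97)*2 - 7)*(-40) = (6/97 - 7)*(-40) = -673/97*(-40) = 26920/97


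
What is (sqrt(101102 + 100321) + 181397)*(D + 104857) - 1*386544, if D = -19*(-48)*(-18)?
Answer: 16042545533 + 88441*sqrt(201423) ≈ 1.6082e+10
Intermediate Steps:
D = -16416 (D = 912*(-18) = -16416)
(sqrt(101102 + 100321) + 181397)*(D + 104857) - 1*386544 = (sqrt(101102 + 100321) + 181397)*(-16416 + 104857) - 1*386544 = (sqrt(201423) + 181397)*88441 - 386544 = (181397 + sqrt(201423))*88441 - 386544 = (16042932077 + 88441*sqrt(201423)) - 386544 = 16042545533 + 88441*sqrt(201423)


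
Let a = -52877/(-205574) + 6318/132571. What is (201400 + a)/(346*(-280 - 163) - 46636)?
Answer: -18357166791401/18221693578044 ≈ -1.0074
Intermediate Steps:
a = 361251013/1184919598 (a = -52877*(-1/205574) + 6318*(1/132571) = 2299/8938 + 6318/132571 = 361251013/1184919598 ≈ 0.30487)
(201400 + a)/(346*(-280 - 163) - 46636) = (201400 + 361251013/1184919598)/(346*(-280 - 163) - 46636) = 238643168288213/(1184919598*(346*(-443) - 46636)) = 238643168288213/(1184919598*(-153278 - 46636)) = (238643168288213/1184919598)/(-199914) = (238643168288213/1184919598)*(-1/199914) = -18357166791401/18221693578044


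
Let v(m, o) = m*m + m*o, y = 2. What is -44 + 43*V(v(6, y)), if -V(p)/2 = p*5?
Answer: -20684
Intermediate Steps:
v(m, o) = m**2 + m*o
V(p) = -10*p (V(p) = -2*p*5 = -10*p)
-44 + 43*V(v(6, y)) = -44 + 43*(-60*(6 + 2)) = -44 + 43*(-60*8) = -44 + 43*(-10*48) = -44 + 43*(-480) = -44 - 20640 = -20684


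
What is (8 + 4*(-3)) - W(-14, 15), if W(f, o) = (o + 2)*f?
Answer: 234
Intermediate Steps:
W(f, o) = f*(2 + o) (W(f, o) = (2 + o)*f = f*(2 + o))
(8 + 4*(-3)) - W(-14, 15) = (8 + 4*(-3)) - (-14)*(2 + 15) = (8 - 12) - (-14)*17 = -4 - 1*(-238) = -4 + 238 = 234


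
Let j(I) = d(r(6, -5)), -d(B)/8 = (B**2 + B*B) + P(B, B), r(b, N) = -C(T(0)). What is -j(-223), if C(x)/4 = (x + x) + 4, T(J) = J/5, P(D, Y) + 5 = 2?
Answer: 4072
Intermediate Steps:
P(D, Y) = -3 (P(D, Y) = -5 + 2 = -3)
T(J) = J/5 (T(J) = J*(1/5) = J/5)
C(x) = 16 + 8*x (C(x) = 4*((x + x) + 4) = 4*(2*x + 4) = 4*(4 + 2*x) = 16 + 8*x)
r(b, N) = -16 (r(b, N) = -(16 + 8*((1/5)*0)) = -(16 + 8*0) = -(16 + 0) = -1*16 = -16)
d(B) = 24 - 16*B**2 (d(B) = -8*((B**2 + B*B) - 3) = -8*((B**2 + B**2) - 3) = -8*(2*B**2 - 3) = -8*(-3 + 2*B**2) = 24 - 16*B**2)
j(I) = -4072 (j(I) = 24 - 16*(-16)**2 = 24 - 16*256 = 24 - 4096 = -4072)
-j(-223) = -1*(-4072) = 4072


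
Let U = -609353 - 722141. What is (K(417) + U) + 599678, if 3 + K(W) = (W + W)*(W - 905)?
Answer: -1138811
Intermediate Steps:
U = -1331494
K(W) = -3 + 2*W*(-905 + W) (K(W) = -3 + (W + W)*(W - 905) = -3 + (2*W)*(-905 + W) = -3 + 2*W*(-905 + W))
(K(417) + U) + 599678 = ((-3 - 1810*417 + 2*417²) - 1331494) + 599678 = ((-3 - 754770 + 2*173889) - 1331494) + 599678 = ((-3 - 754770 + 347778) - 1331494) + 599678 = (-406995 - 1331494) + 599678 = -1738489 + 599678 = -1138811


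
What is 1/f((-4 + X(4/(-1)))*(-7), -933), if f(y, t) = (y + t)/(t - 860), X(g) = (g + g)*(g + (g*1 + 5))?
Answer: 1793/1073 ≈ 1.6710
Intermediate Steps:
X(g) = 2*g*(5 + 2*g) (X(g) = (2*g)*(g + (g + 5)) = (2*g)*(g + (5 + g)) = (2*g)*(5 + 2*g) = 2*g*(5 + 2*g))
f(y, t) = (t + y)/(-860 + t)
1/f((-4 + X(4/(-1)))*(-7), -933) = 1/((-933 + (-4 + 2*(4/(-1))*(5 + 2*(4/(-1))))*(-7))/(-860 - 933)) = 1/((-933 + (-4 + 2*(4*(-1))*(5 + 2*(4*(-1))))*(-7))/(-1793)) = 1/(-(-933 + (-4 + 2*(-4)*(5 + 2*(-4)))*(-7))/1793) = 1/(-(-933 + (-4 + 2*(-4)*(5 - 8))*(-7))/1793) = 1/(-(-933 + (-4 + 2*(-4)*(-3))*(-7))/1793) = 1/(-(-933 + (-4 + 24)*(-7))/1793) = 1/(-(-933 + 20*(-7))/1793) = 1/(-(-933 - 140)/1793) = 1/(-1/1793*(-1073)) = 1/(1073/1793) = 1793/1073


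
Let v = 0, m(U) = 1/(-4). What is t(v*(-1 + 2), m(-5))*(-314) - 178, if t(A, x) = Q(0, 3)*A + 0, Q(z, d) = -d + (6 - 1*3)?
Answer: -178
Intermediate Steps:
m(U) = -¼
Q(z, d) = 3 - d (Q(z, d) = -d + (6 - 3) = -d + 3 = 3 - d)
t(A, x) = 0 (t(A, x) = (3 - 1*3)*A + 0 = (3 - 3)*A + 0 = 0*A + 0 = 0 + 0 = 0)
t(v*(-1 + 2), m(-5))*(-314) - 178 = 0*(-314) - 178 = 0 - 178 = -178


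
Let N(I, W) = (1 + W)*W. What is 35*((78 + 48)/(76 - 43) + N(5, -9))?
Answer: 29190/11 ≈ 2653.6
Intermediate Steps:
N(I, W) = W*(1 + W)
35*((78 + 48)/(76 - 43) + N(5, -9)) = 35*((78 + 48)/(76 - 43) - 9*(1 - 9)) = 35*(126/33 - 9*(-8)) = 35*(126*(1/33) + 72) = 35*(42/11 + 72) = 35*(834/11) = 29190/11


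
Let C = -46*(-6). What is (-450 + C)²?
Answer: 30276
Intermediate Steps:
C = 276
(-450 + C)² = (-450 + 276)² = (-174)² = 30276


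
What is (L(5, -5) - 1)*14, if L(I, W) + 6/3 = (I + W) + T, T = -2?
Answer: -70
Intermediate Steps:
L(I, W) = -4 + I + W (L(I, W) = -2 + ((I + W) - 2) = -2 + (-2 + I + W) = -4 + I + W)
(L(5, -5) - 1)*14 = ((-4 + 5 - 5) - 1)*14 = (-4 - 1)*14 = -5*14 = -70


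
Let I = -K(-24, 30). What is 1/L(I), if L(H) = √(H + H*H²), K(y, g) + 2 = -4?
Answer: √222/222 ≈ 0.067116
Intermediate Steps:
K(y, g) = -6 (K(y, g) = -2 - 4 = -6)
I = 6 (I = -1*(-6) = 6)
L(H) = √(H + H³)
1/L(I) = 1/(√(6 + 6³)) = 1/(√(6 + 216)) = 1/(√222) = √222/222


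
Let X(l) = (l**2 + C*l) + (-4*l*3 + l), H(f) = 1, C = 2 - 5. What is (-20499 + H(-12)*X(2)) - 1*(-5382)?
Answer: -15141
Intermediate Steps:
C = -3
X(l) = l**2 - 14*l (X(l) = (l**2 - 3*l) + (-4*l*3 + l) = (l**2 - 3*l) + (-12*l + l) = (l**2 - 3*l) - 11*l = l**2 - 14*l)
(-20499 + H(-12)*X(2)) - 1*(-5382) = (-20499 + 1*(2*(-14 + 2))) - 1*(-5382) = (-20499 + 1*(2*(-12))) + 5382 = (-20499 + 1*(-24)) + 5382 = (-20499 - 24) + 5382 = -20523 + 5382 = -15141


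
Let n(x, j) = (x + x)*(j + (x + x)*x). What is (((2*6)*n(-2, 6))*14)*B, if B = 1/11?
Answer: -9408/11 ≈ -855.27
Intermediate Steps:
n(x, j) = 2*x*(j + 2*x²) (n(x, j) = (2*x)*(j + (2*x)*x) = (2*x)*(j + 2*x²) = 2*x*(j + 2*x²))
B = 1/11 ≈ 0.090909
(((2*6)*n(-2, 6))*14)*B = (((2*6)*(2*(-2)*(6 + 2*(-2)²)))*14)*(1/11) = ((12*(2*(-2)*(6 + 2*4)))*14)*(1/11) = ((12*(2*(-2)*(6 + 8)))*14)*(1/11) = ((12*(2*(-2)*14))*14)*(1/11) = ((12*(-56))*14)*(1/11) = -672*14*(1/11) = -9408*1/11 = -9408/11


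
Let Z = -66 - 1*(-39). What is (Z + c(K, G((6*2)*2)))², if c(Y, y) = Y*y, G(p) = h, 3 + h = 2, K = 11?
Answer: 1444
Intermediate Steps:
h = -1 (h = -3 + 2 = -1)
G(p) = -1
Z = -27 (Z = -66 + 39 = -27)
(Z + c(K, G((6*2)*2)))² = (-27 + 11*(-1))² = (-27 - 11)² = (-38)² = 1444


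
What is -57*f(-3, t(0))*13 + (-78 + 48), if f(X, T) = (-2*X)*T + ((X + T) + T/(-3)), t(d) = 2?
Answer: -7687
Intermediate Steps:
f(X, T) = X + 2*T/3 - 2*T*X (f(X, T) = -2*T*X + ((T + X) + T*(-⅓)) = -2*T*X + ((T + X) - T/3) = -2*T*X + (X + 2*T/3) = X + 2*T/3 - 2*T*X)
-57*f(-3, t(0))*13 + (-78 + 48) = -57*(-3 + (⅔)*2 - 2*2*(-3))*13 + (-78 + 48) = -57*(-3 + 4/3 + 12)*13 - 30 = -589*13 - 30 = -57*403/3 - 30 = -7657 - 30 = -7687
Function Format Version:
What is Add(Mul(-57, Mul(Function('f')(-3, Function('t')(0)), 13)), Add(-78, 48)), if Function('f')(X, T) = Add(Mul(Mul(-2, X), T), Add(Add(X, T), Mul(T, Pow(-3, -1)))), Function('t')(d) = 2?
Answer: -7687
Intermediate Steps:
Function('f')(X, T) = Add(X, Mul(Rational(2, 3), T), Mul(-2, T, X)) (Function('f')(X, T) = Add(Mul(-2, T, X), Add(Add(T, X), Mul(T, Rational(-1, 3)))) = Add(Mul(-2, T, X), Add(Add(T, X), Mul(Rational(-1, 3), T))) = Add(Mul(-2, T, X), Add(X, Mul(Rational(2, 3), T))) = Add(X, Mul(Rational(2, 3), T), Mul(-2, T, X)))
Add(Mul(-57, Mul(Function('f')(-3, Function('t')(0)), 13)), Add(-78, 48)) = Add(Mul(-57, Mul(Add(-3, Mul(Rational(2, 3), 2), Mul(-2, 2, -3)), 13)), Add(-78, 48)) = Add(Mul(-57, Mul(Add(-3, Rational(4, 3), 12), 13)), -30) = Add(Mul(-57, Mul(Rational(31, 3), 13)), -30) = Add(Mul(-57, Rational(403, 3)), -30) = Add(-7657, -30) = -7687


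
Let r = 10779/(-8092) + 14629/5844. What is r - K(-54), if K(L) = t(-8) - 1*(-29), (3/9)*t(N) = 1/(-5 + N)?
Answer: -1060394891/38422839 ≈ -27.598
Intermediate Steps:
t(N) = 3/(-5 + N)
K(L) = 374/13 (K(L) = 3/(-5 - 8) - 1*(-29) = 3/(-13) + 29 = 3*(-1/13) + 29 = -3/13 + 29 = 374/13)
r = 3461587/2955603 (r = 10779*(-1/8092) + 14629*(1/5844) = -10779/8092 + 14629/5844 = 3461587/2955603 ≈ 1.1712)
r - K(-54) = 3461587/2955603 - 1*374/13 = 3461587/2955603 - 374/13 = -1060394891/38422839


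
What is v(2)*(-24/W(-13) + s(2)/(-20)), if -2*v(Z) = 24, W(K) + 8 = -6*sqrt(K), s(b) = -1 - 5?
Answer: 18*(-3*sqrt(13) + 44*I)/(5*(-4*I + 3*sqrt(13))) ≈ -7.9308 + 11.711*I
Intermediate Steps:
s(b) = -6
W(K) = -8 - 6*sqrt(K)
v(Z) = -12 (v(Z) = -1/2*24 = -12)
v(2)*(-24/W(-13) + s(2)/(-20)) = -12*(-24/(-8 - 6*I*sqrt(13)) - 6/(-20)) = -12*(-24/(-8 - 6*I*sqrt(13)) - 6*(-1/20)) = -12*(-24/(-8 - 6*I*sqrt(13)) + 3/10) = -12*(3/10 - 24/(-8 - 6*I*sqrt(13))) = -18/5 + 288/(-8 - 6*I*sqrt(13))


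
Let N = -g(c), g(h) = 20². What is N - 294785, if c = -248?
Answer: -295185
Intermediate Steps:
g(h) = 400
N = -400 (N = -1*400 = -400)
N - 294785 = -400 - 294785 = -295185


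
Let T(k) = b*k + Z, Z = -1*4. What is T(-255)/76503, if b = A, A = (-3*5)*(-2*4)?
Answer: -4372/10929 ≈ -0.40004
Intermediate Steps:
Z = -4
A = 120 (A = -15*(-8) = 120)
b = 120
T(k) = -4 + 120*k (T(k) = 120*k - 4 = -4 + 120*k)
T(-255)/76503 = (-4 + 120*(-255))/76503 = (-4 - 30600)*(1/76503) = -30604*1/76503 = -4372/10929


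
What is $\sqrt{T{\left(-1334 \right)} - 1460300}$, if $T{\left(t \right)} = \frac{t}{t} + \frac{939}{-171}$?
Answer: $\frac{2 i \sqrt{1186132323}}{57} \approx 1208.4 i$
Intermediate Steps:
$T{\left(t \right)} = - \frac{256}{57}$ ($T{\left(t \right)} = 1 + 939 \left(- \frac{1}{171}\right) = 1 - \frac{313}{57} = - \frac{256}{57}$)
$\sqrt{T{\left(-1334 \right)} - 1460300} = \sqrt{- \frac{256}{57} - 1460300} = \sqrt{- \frac{83237356}{57}} = \frac{2 i \sqrt{1186132323}}{57}$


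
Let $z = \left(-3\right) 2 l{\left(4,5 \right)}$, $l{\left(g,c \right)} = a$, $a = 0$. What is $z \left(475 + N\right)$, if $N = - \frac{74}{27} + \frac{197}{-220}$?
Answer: $0$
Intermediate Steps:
$N = - \frac{21599}{5940}$ ($N = \left(-74\right) \frac{1}{27} + 197 \left(- \frac{1}{220}\right) = - \frac{74}{27} - \frac{197}{220} = - \frac{21599}{5940} \approx -3.6362$)
$l{\left(g,c \right)} = 0$
$z = 0$ ($z = \left(-3\right) 2 \cdot 0 = \left(-6\right) 0 = 0$)
$z \left(475 + N\right) = 0 \left(475 - \frac{21599}{5940}\right) = 0 \cdot \frac{2799901}{5940} = 0$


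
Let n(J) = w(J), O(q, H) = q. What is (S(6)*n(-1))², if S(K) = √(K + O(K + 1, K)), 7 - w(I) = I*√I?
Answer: 624 + 182*I ≈ 624.0 + 182.0*I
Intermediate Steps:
w(I) = 7 - I^(3/2) (w(I) = 7 - I*√I = 7 - I^(3/2))
S(K) = √(1 + 2*K) (S(K) = √(K + (K + 1)) = √(K + (1 + K)) = √(1 + 2*K))
n(J) = 7 - J^(3/2)
(S(6)*n(-1))² = (√(1 + 2*6)*(7 - (-1)^(3/2)))² = (√(1 + 12)*(7 - (-1)*I))² = (√13*(7 + I))² = 13*(7 + I)²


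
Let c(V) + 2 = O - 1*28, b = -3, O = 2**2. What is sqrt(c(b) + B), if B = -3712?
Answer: I*sqrt(3738) ≈ 61.139*I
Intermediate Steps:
O = 4
c(V) = -26 (c(V) = -2 + (4 - 1*28) = -2 + (4 - 28) = -2 - 24 = -26)
sqrt(c(b) + B) = sqrt(-26 - 3712) = sqrt(-3738) = I*sqrt(3738)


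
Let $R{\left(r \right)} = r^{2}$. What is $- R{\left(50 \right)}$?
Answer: $-2500$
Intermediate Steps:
$- R{\left(50 \right)} = - 50^{2} = \left(-1\right) 2500 = -2500$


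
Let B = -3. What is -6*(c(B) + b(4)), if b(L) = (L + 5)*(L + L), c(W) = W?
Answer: -414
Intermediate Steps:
b(L) = 2*L*(5 + L) (b(L) = (5 + L)*(2*L) = 2*L*(5 + L))
-6*(c(B) + b(4)) = -6*(-3 + 2*4*(5 + 4)) = -6*(-3 + 2*4*9) = -6*(-3 + 72) = -6*69 = -414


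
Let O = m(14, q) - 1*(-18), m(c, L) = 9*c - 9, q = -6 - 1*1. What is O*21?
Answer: 2835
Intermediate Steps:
q = -7 (q = -6 - 1 = -7)
m(c, L) = -9 + 9*c
O = 135 (O = (-9 + 9*14) - 1*(-18) = (-9 + 126) + 18 = 117 + 18 = 135)
O*21 = 135*21 = 2835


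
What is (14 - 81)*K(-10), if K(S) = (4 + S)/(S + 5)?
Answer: -402/5 ≈ -80.400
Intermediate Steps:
K(S) = (4 + S)/(5 + S)
(14 - 81)*K(-10) = (14 - 81)*((4 - 10)/(5 - 10)) = -67*(-6)/(-5) = -(-67)*(-6)/5 = -67*6/5 = -402/5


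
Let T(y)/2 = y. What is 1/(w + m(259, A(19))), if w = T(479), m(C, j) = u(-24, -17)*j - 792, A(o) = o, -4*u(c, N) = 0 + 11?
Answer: 4/455 ≈ 0.0087912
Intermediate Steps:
T(y) = 2*y
u(c, N) = -11/4 (u(c, N) = -(0 + 11)/4 = -1/4*11 = -11/4)
m(C, j) = -792 - 11*j/4 (m(C, j) = -11*j/4 - 792 = -792 - 11*j/4)
w = 958 (w = 2*479 = 958)
1/(w + m(259, A(19))) = 1/(958 + (-792 - 11/4*19)) = 1/(958 + (-792 - 209/4)) = 1/(958 - 3377/4) = 1/(455/4) = 4/455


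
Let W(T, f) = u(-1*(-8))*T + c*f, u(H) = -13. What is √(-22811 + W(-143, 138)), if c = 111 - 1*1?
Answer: 2*I*√1443 ≈ 75.974*I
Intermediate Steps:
c = 110 (c = 111 - 1 = 110)
W(T, f) = -13*T + 110*f
√(-22811 + W(-143, 138)) = √(-22811 + (-13*(-143) + 110*138)) = √(-22811 + (1859 + 15180)) = √(-22811 + 17039) = √(-5772) = 2*I*√1443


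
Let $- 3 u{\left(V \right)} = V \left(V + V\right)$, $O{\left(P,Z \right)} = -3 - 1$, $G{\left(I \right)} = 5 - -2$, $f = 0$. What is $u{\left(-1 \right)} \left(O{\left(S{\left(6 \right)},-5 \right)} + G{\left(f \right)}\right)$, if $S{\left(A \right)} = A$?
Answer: $-2$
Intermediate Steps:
$G{\left(I \right)} = 7$ ($G{\left(I \right)} = 5 + 2 = 7$)
$O{\left(P,Z \right)} = -4$ ($O{\left(P,Z \right)} = -3 - 1 = -4$)
$u{\left(V \right)} = - \frac{2 V^{2}}{3}$ ($u{\left(V \right)} = - \frac{V \left(V + V\right)}{3} = - \frac{V 2 V}{3} = - \frac{2 V^{2}}{3}$)
$u{\left(-1 \right)} \left(O{\left(S{\left(6 \right)},-5 \right)} + G{\left(f \right)}\right) = - \frac{2 \left(-1\right)^{2}}{3} \left(-4 + 7\right) = \left(- \frac{2}{3}\right) 1 \cdot 3 = \left(- \frac{2}{3}\right) 3 = -2$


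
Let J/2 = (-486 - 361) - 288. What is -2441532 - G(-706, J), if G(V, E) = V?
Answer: -2440826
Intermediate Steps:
J = -2270 (J = 2*((-486 - 361) - 288) = 2*(-847 - 288) = 2*(-1135) = -2270)
-2441532 - G(-706, J) = -2441532 - 1*(-706) = -2441532 + 706 = -2440826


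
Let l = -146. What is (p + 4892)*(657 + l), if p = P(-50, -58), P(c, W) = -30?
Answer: 2484482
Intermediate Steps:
p = -30
(p + 4892)*(657 + l) = (-30 + 4892)*(657 - 146) = 4862*511 = 2484482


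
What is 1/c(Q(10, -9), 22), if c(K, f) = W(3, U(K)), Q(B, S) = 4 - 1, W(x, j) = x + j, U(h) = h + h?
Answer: ⅑ ≈ 0.11111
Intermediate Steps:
U(h) = 2*h
W(x, j) = j + x
Q(B, S) = 3
c(K, f) = 3 + 2*K (c(K, f) = 2*K + 3 = 3 + 2*K)
1/c(Q(10, -9), 22) = 1/(3 + 2*3) = 1/(3 + 6) = 1/9 = ⅑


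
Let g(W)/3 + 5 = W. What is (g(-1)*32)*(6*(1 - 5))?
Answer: 13824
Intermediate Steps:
g(W) = -15 + 3*W
(g(-1)*32)*(6*(1 - 5)) = ((-15 + 3*(-1))*32)*(6*(1 - 5)) = ((-15 - 3)*32)*(6*(-4)) = -18*32*(-24) = -576*(-24) = 13824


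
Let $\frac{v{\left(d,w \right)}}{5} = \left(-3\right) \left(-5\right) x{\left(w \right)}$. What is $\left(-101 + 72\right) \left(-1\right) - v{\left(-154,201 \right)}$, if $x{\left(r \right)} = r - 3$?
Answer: $-14821$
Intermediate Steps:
$x{\left(r \right)} = -3 + r$
$v{\left(d,w \right)} = -225 + 75 w$ ($v{\left(d,w \right)} = 5 \left(-3\right) \left(-5\right) \left(-3 + w\right) = 5 \cdot 15 \left(-3 + w\right) = 5 \left(-45 + 15 w\right) = -225 + 75 w$)
$\left(-101 + 72\right) \left(-1\right) - v{\left(-154,201 \right)} = \left(-101 + 72\right) \left(-1\right) - \left(-225 + 75 \cdot 201\right) = \left(-29\right) \left(-1\right) - \left(-225 + 15075\right) = 29 - 14850 = -14821$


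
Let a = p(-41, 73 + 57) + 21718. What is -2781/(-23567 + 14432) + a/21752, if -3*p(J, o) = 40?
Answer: 43127407/33117420 ≈ 1.3023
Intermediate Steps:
p(J, o) = -40/3 (p(J, o) = -⅓*40 = -40/3)
a = 65114/3 (a = -40/3 + 21718 = 65114/3 ≈ 21705.)
-2781/(-23567 + 14432) + a/21752 = -2781/(-23567 + 14432) + (65114/3)/21752 = -2781/(-9135) + (65114/3)*(1/21752) = -2781*(-1/9135) + 32557/32628 = 309/1015 + 32557/32628 = 43127407/33117420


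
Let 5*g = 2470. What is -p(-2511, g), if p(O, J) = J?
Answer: -494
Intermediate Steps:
g = 494 (g = (⅕)*2470 = 494)
-p(-2511, g) = -1*494 = -494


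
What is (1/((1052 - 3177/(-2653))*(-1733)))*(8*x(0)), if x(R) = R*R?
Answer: 0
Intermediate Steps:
x(R) = R²
(1/((1052 - 3177/(-2653))*(-1733)))*(8*x(0)) = (1/((1052 - 3177/(-2653))*(-1733)))*(8*0²) = (-1/1733/(1052 - 3177*(-1/2653)))*(8*0) = (-1/1733/(1052 + 3177/2653))*0 = (-1/1733/(2794133/2653))*0 = ((2653/2794133)*(-1/1733))*0 = -2653/4842232489*0 = 0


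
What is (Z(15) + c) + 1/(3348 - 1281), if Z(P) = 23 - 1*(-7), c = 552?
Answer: 1202995/2067 ≈ 582.00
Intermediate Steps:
Z(P) = 30 (Z(P) = 23 + 7 = 30)
(Z(15) + c) + 1/(3348 - 1281) = (30 + 552) + 1/(3348 - 1281) = 582 + 1/2067 = 1202995/2067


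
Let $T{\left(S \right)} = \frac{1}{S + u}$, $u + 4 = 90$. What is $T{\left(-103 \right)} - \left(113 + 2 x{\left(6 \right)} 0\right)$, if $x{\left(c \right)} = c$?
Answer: $- \frac{1922}{17} \approx -113.06$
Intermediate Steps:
$u = 86$ ($u = -4 + 90 = 86$)
$T{\left(S \right)} = \frac{1}{86 + S}$ ($T{\left(S \right)} = \frac{1}{S + 86} = \frac{1}{86 + S}$)
$T{\left(-103 \right)} - \left(113 + 2 x{\left(6 \right)} 0\right) = \frac{1}{86 - 103} - \left(113 + 2 \cdot 6 \cdot 0\right) = \frac{1}{-17} - \left(113 + 2 \cdot 0\right) = - \frac{1}{17} - \left(113 + 0\right) = - \frac{1}{17} - 113 = - \frac{1922}{17}$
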